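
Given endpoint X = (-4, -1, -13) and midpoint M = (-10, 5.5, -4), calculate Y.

Y = 2M - X
  = (2·(-10) - (-4), 2·5.5 - (-1), 2·(-4) - (-13))
  = (-20 + 4, 11 + 1, -8 + 13)
  = (-16, 12, 5)

(-16, 12, 5)


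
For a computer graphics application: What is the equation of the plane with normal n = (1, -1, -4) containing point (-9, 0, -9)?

The plane through P with normal n = (a, b, c) satisfies n·(r - P) = 0,
i.e. ax + by + cz = a·x₀ + b·y₀ + c·z₀.
d = 1·(-9) + (-1)·0 + (-4)·(-9)
  = -9 + 0 + 36
  = 27
Equation: x - y - 4z = 27

x - y - 4z = 27


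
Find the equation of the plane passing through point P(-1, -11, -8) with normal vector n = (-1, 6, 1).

The plane through P with normal n = (a, b, c) satisfies n·(r - P) = 0,
i.e. ax + by + cz = a·x₀ + b·y₀ + c·z₀.
d = (-1)·(-1) + 6·(-11) + 1·(-8)
  = 1 - 66 - 8
  = -73
Equation: -x + 6y + z = -73

-x + 6y + z = -73


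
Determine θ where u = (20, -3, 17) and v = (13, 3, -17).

u·v = 20·13 + (-3)·3 + 17·(-17) = 260 - 9 - 289 = -38
|u| = √(20² + (-3)² + 17²) = √698 ≈ 26.42
|v| = √(13² + 3² + (-17)²) = √467 ≈ 21.61
cos θ = (u·v)/(|u||v|) = -38/(26.42·21.61) ≈ -0.06656
θ = arccos(-0.06656) ≈ 93.82°

93.82°


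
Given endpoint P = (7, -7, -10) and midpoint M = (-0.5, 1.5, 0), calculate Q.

Q = 2M - P
  = (2·(-0.5) - 7, 2·1.5 - (-7), 2·0 - (-10))
  = (-1 - 7, 3 + 7, 0 + 10)
  = (-8, 10, 10)

(-8, 10, 10)


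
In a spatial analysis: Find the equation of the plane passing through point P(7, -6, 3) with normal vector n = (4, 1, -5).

The plane through P with normal n = (a, b, c) satisfies n·(r - P) = 0,
i.e. ax + by + cz = a·x₀ + b·y₀ + c·z₀.
d = 4·7 + 1·(-6) + (-5)·3
  = 28 - 6 - 15
  = 7
Equation: 4x + y - 5z = 7

4x + y - 5z = 7


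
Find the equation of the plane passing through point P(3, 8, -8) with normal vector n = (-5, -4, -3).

The plane through P with normal n = (a, b, c) satisfies n·(r - P) = 0,
i.e. ax + by + cz = a·x₀ + b·y₀ + c·z₀.
d = (-5)·3 + (-4)·8 + (-3)·(-8)
  = -15 - 32 + 24
  = -23
Equation: -5x - 4y - 3z = -23

-5x - 4y - 3z = -23


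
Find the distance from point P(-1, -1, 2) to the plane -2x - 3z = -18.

distance = |a·x₀ + b·y₀ + c·z₀ - d| / √(a² + b² + c²)
  = |(-2)·(-1) + 0·(-1) + (-3)·2 - (-18)| / √((-2)² + 0² + (-3)²)
  = |2 + 0 - 6 + 18| / √(4 + 0 + 9)
  = |14| / √13
  = 14 / 3.606
  ≈ 3.883

3.883


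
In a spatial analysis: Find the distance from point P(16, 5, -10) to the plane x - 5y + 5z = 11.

distance = |a·x₀ + b·y₀ + c·z₀ - d| / √(a² + b² + c²)
  = |1·16 + (-5)·5 + 5·(-10) - 11| / √(1² + (-5)² + 5²)
  = |16 - 25 - 50 - 11| / √(1 + 25 + 25)
  = |-70| / √51
  = 70 / 7.141
  ≈ 9.802

9.802


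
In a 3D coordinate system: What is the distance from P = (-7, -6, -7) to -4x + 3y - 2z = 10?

distance = |a·x₀ + b·y₀ + c·z₀ - d| / √(a² + b² + c²)
  = |(-4)·(-7) + 3·(-6) + (-2)·(-7) - 10| / √((-4)² + 3² + (-2)²)
  = |28 - 18 + 14 - 10| / √(16 + 9 + 4)
  = |14| / √29
  = 14 / 5.385
  ≈ 2.6

2.6


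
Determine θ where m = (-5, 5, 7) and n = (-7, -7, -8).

m·n = (-5)·(-7) + 5·(-7) + 7·(-8) = 35 - 35 - 56 = -56
|m| = √((-5)² + 5² + 7²) = √99 ≈ 9.95
|n| = √((-7)² + (-7)² + (-8)²) = √162 ≈ 12.73
cos θ = (m·n)/(|m||n|) = -56/(9.95·12.73) ≈ -0.4422
θ = arccos(-0.4422) ≈ 116.2°

116.2°


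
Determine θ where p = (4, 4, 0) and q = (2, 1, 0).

p·q = 4·2 + 4·1 + 0·0 = 8 + 4 + 0 = 12
|p| = √(4² + 4² + 0²) = √32 ≈ 5.657
|q| = √(2² + 1² + 0²) = √5 ≈ 2.236
cos θ = (p·q)/(|p||q|) = 12/(5.657·2.236) ≈ 0.9487
θ = arccos(0.9487) ≈ 18.43°

18.43°


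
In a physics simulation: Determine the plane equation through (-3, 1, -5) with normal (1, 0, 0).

The plane through P with normal n = (a, b, c) satisfies n·(r - P) = 0,
i.e. ax + by + cz = a·x₀ + b·y₀ + c·z₀.
d = 1·(-3) + 0·1 + 0·(-5)
  = -3 + 0 + 0
  = -3
Equation: x = -3

x = -3


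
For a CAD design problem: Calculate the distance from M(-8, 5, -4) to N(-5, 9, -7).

d = √[(x₂-x₁)² + (y₂-y₁)² + (z₂-z₁)²]
  = √[3² + 4² + (-3)²]
  = √[9 + 16 + 9]
  = √34
  ≈ 5.831

5.831


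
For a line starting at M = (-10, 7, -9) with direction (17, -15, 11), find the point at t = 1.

P(t) = M + t·d
  = (-10 + 17·1, 7 + (-15)·1, -9 + 11·1)
  = (-10 + 17, 7 - 15, -9 + 11)
  = (7, -8, 2)

(7, -8, 2)


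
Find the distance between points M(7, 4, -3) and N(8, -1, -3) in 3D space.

d = √[(x₂-x₁)² + (y₂-y₁)² + (z₂-z₁)²]
  = √[1² + (-5)² + 0²]
  = √[1 + 25 + 0]
  = √26
  ≈ 5.099

5.099


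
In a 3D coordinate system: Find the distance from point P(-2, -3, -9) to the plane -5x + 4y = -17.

distance = |a·x₀ + b·y₀ + c·z₀ - d| / √(a² + b² + c²)
  = |(-5)·(-2) + 4·(-3) + 0·(-9) - (-17)| / √((-5)² + 4² + 0²)
  = |10 - 12 + 0 + 17| / √(25 + 16 + 0)
  = |15| / √41
  = 15 / 6.403
  ≈ 2.343

2.343


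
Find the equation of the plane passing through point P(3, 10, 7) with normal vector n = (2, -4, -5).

The plane through P with normal n = (a, b, c) satisfies n·(r - P) = 0,
i.e. ax + by + cz = a·x₀ + b·y₀ + c·z₀.
d = 2·3 + (-4)·10 + (-5)·7
  = 6 - 40 - 35
  = -69
Equation: 2x - 4y - 5z = -69

2x - 4y - 5z = -69


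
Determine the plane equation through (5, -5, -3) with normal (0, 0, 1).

The plane through P with normal n = (a, b, c) satisfies n·(r - P) = 0,
i.e. ax + by + cz = a·x₀ + b·y₀ + c·z₀.
d = 0·5 + 0·(-5) + 1·(-3)
  = 0 + 0 - 3
  = -3
Equation: z = -3

z = -3


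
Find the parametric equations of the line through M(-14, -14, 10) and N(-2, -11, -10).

Direction vector d = N - M = (-2 + 14, -11 + 14, -10 - 10) = (12, 3, -20)
Parametric form r = M + t·d:
x = -14 + 12t, y = -14 + 3t, z = 10 - 20t

x = -14 + 12t, y = -14 + 3t, z = 10 - 20t


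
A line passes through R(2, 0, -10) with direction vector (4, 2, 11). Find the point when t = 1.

P(t) = R + t·d
  = (2 + 4·1, 0 + 2·1, -10 + 11·1)
  = (2 + 4, 0 + 2, -10 + 11)
  = (6, 2, 1)

(6, 2, 1)


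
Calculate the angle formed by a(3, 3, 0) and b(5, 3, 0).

a·b = 3·5 + 3·3 + 0·0 = 15 + 9 + 0 = 24
|a| = √(3² + 3² + 0²) = √18 ≈ 4.243
|b| = √(5² + 3² + 0²) = √34 ≈ 5.831
cos θ = (a·b)/(|a||b|) = 24/(4.243·5.831) ≈ 0.9701
θ = arccos(0.9701) ≈ 14.04°

14.04°


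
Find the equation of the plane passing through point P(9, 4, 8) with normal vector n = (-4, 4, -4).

The plane through P with normal n = (a, b, c) satisfies n·(r - P) = 0,
i.e. ax + by + cz = a·x₀ + b·y₀ + c·z₀.
d = (-4)·9 + 4·4 + (-4)·8
  = -36 + 16 - 32
  = -52
Equation: -4x + 4y - 4z = -52

-4x + 4y - 4z = -52


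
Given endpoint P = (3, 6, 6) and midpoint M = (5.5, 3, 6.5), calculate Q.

Q = 2M - P
  = (2·5.5 - 3, 2·3 - 6, 2·6.5 - 6)
  = (11 - 3, 6 - 6, 13 - 6)
  = (8, 0, 7)

(8, 0, 7)


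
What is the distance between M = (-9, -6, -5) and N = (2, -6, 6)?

d = √[(x₂-x₁)² + (y₂-y₁)² + (z₂-z₁)²]
  = √[11² + 0² + 11²]
  = √[121 + 0 + 121]
  = √242
  ≈ 15.56

15.56


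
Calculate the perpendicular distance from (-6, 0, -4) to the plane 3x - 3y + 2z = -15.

distance = |a·x₀ + b·y₀ + c·z₀ - d| / √(a² + b² + c²)
  = |3·(-6) + (-3)·0 + 2·(-4) - (-15)| / √(3² + (-3)² + 2²)
  = |-18 + 0 - 8 + 15| / √(9 + 9 + 4)
  = |-11| / √22
  = 11 / 4.69
  ≈ 2.345

2.345


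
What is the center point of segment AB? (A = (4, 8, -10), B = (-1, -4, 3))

M = ((x₁+x₂)/2, (y₁+y₂)/2, (z₁+z₂)/2)
  = ((4 - 1)/2, (8 - 4)/2, (-10 + 3)/2)
  = (3/2, 4/2, -7/2)
  = (1.5, 2, -3.5)

(1.5, 2, -3.5)


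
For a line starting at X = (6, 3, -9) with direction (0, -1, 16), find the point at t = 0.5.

P(t) = X + t·d
  = (6 + 0·0.5, 3 + (-1)·0.5, -9 + 16·0.5)
  = (6 + 0, 3 - 0.5, -9 + 8)
  = (6, 2.5, -1)

(6, 2.5, -1)


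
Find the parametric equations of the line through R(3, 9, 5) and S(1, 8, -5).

Direction vector d = S - R = (1 - 3, 8 - 9, -5 - 5) = (-2, -1, -10)
Parametric form r = R + t·d:
x = 3 - 2t, y = 9 - t, z = 5 - 10t

x = 3 - 2t, y = 9 - t, z = 5 - 10t


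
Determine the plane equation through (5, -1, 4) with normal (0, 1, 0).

The plane through P with normal n = (a, b, c) satisfies n·(r - P) = 0,
i.e. ax + by + cz = a·x₀ + b·y₀ + c·z₀.
d = 0·5 + 1·(-1) + 0·4
  = 0 - 1 + 0
  = -1
Equation: y = -1

y = -1


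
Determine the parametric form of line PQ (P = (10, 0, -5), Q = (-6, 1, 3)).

Direction vector d = Q - P = (-6 - 10, 1 + 0, 3 + 5) = (-16, 1, 8)
Parametric form r = P + t·d:
x = 10 - 16t, y = 0 + t, z = -5 + 8t

x = 10 - 16t, y = 0 + t, z = -5 + 8t


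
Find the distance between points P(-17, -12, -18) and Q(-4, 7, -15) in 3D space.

d = √[(x₂-x₁)² + (y₂-y₁)² + (z₂-z₁)²]
  = √[13² + 19² + 3²]
  = √[169 + 361 + 9]
  = √539
  ≈ 23.22

23.22


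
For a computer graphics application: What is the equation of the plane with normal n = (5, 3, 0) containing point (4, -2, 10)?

The plane through P with normal n = (a, b, c) satisfies n·(r - P) = 0,
i.e. ax + by + cz = a·x₀ + b·y₀ + c·z₀.
d = 5·4 + 3·(-2) + 0·10
  = 20 - 6 + 0
  = 14
Equation: 5x + 3y = 14

5x + 3y = 14


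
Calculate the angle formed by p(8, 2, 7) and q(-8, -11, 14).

p·q = 8·(-8) + 2·(-11) + 7·14 = -64 - 22 + 98 = 12
|p| = √(8² + 2² + 7²) = √117 ≈ 10.82
|q| = √((-8)² + (-11)² + 14²) = √381 ≈ 19.52
cos θ = (p·q)/(|p||q|) = 12/(10.82·19.52) ≈ 0.05684
θ = arccos(0.05684) ≈ 86.74°

86.74°


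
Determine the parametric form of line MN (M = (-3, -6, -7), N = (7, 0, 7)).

Direction vector d = N - M = (7 + 3, 0 + 6, 7 + 7) = (10, 6, 14)
Parametric form r = M + t·d:
x = -3 + 10t, y = -6 + 6t, z = -7 + 14t

x = -3 + 10t, y = -6 + 6t, z = -7 + 14t


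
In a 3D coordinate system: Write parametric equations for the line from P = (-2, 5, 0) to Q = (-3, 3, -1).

Direction vector d = Q - P = (-3 + 2, 3 - 5, -1 + 0) = (-1, -2, -1)
Parametric form r = P + t·d:
x = -2 - t, y = 5 - 2t, z = 0 - t

x = -2 - t, y = 5 - 2t, z = 0 - t


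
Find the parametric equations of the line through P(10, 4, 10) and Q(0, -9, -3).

Direction vector d = Q - P = (0 - 10, -9 - 4, -3 - 10) = (-10, -13, -13)
Parametric form r = P + t·d:
x = 10 - 10t, y = 4 - 13t, z = 10 - 13t

x = 10 - 10t, y = 4 - 13t, z = 10 - 13t


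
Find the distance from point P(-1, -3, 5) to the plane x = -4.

distance = |a·x₀ + b·y₀ + c·z₀ - d| / √(a² + b² + c²)
  = |1·(-1) + 0·(-3) + 0·5 - (-4)| / √(1² + 0² + 0²)
  = |-1 + 0 + 0 + 4| / √(1 + 0 + 0)
  = |3| / √1
  = 3 / 1
  ≈ 3

3


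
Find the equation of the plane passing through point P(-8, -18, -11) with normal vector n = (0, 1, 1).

The plane through P with normal n = (a, b, c) satisfies n·(r - P) = 0,
i.e. ax + by + cz = a·x₀ + b·y₀ + c·z₀.
d = 0·(-8) + 1·(-18) + 1·(-11)
  = 0 - 18 - 11
  = -29
Equation: y + z = -29

y + z = -29


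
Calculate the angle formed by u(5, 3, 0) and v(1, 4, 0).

u·v = 5·1 + 3·4 + 0·0 = 5 + 12 + 0 = 17
|u| = √(5² + 3² + 0²) = √34 ≈ 5.831
|v| = √(1² + 4² + 0²) = √17 ≈ 4.123
cos θ = (u·v)/(|u||v|) = 17/(5.831·4.123) ≈ 0.7071
θ = arccos(0.7071) ≈ 45°

45°


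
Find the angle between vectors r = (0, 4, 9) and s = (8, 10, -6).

r·s = 0·8 + 4·10 + 9·(-6) = 0 + 40 - 54 = -14
|r| = √(0² + 4² + 9²) = √97 ≈ 9.849
|s| = √(8² + 10² + (-6)²) = √200 ≈ 14.14
cos θ = (r·s)/(|r||s|) = -14/(9.849·14.14) ≈ -0.1005
θ = arccos(-0.1005) ≈ 95.77°

95.77°


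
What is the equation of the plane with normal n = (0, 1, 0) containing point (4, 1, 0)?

The plane through P with normal n = (a, b, c) satisfies n·(r - P) = 0,
i.e. ax + by + cz = a·x₀ + b·y₀ + c·z₀.
d = 0·4 + 1·1 + 0·0
  = 0 + 1 + 0
  = 1
Equation: y = 1

y = 1


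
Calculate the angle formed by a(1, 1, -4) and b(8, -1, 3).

a·b = 1·8 + 1·(-1) + (-4)·3 = 8 - 1 - 12 = -5
|a| = √(1² + 1² + (-4)²) = √18 ≈ 4.243
|b| = √(8² + (-1)² + 3²) = √74 ≈ 8.602
cos θ = (a·b)/(|a||b|) = -5/(4.243·8.602) ≈ -0.137
θ = arccos(-0.137) ≈ 97.87°

97.87°


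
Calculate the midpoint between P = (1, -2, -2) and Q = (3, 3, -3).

M = ((x₁+x₂)/2, (y₁+y₂)/2, (z₁+z₂)/2)
  = ((1 + 3)/2, (-2 + 3)/2, (-2 - 3)/2)
  = (4/2, 1/2, -5/2)
  = (2, 0.5, -2.5)

(2, 0.5, -2.5)


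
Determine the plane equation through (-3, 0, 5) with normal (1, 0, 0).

The plane through P with normal n = (a, b, c) satisfies n·(r - P) = 0,
i.e. ax + by + cz = a·x₀ + b·y₀ + c·z₀.
d = 1·(-3) + 0·0 + 0·5
  = -3 + 0 + 0
  = -3
Equation: x = -3

x = -3


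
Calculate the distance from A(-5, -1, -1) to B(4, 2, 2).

d = √[(x₂-x₁)² + (y₂-y₁)² + (z₂-z₁)²]
  = √[9² + 3² + 3²]
  = √[81 + 9 + 9]
  = √99
  ≈ 9.95

9.95


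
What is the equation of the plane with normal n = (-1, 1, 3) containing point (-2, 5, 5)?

The plane through P with normal n = (a, b, c) satisfies n·(r - P) = 0,
i.e. ax + by + cz = a·x₀ + b·y₀ + c·z₀.
d = (-1)·(-2) + 1·5 + 3·5
  = 2 + 5 + 15
  = 22
Equation: -x + y + 3z = 22

-x + y + 3z = 22


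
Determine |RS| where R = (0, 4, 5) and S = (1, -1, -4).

d = √[(x₂-x₁)² + (y₂-y₁)² + (z₂-z₁)²]
  = √[1² + (-5)² + (-9)²]
  = √[1 + 25 + 81]
  = √107
  ≈ 10.34

10.34


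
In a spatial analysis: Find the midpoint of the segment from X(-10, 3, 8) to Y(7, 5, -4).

M = ((x₁+x₂)/2, (y₁+y₂)/2, (z₁+z₂)/2)
  = ((-10 + 7)/2, (3 + 5)/2, (8 - 4)/2)
  = (-3/2, 8/2, 4/2)
  = (-1.5, 4, 2)

(-1.5, 4, 2)


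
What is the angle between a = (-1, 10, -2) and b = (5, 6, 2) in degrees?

a·b = (-1)·5 + 10·6 + (-2)·2 = -5 + 60 - 4 = 51
|a| = √((-1)² + 10² + (-2)²) = √105 ≈ 10.25
|b| = √(5² + 6² + 2²) = √65 ≈ 8.062
cos θ = (a·b)/(|a||b|) = 51/(10.25·8.062) ≈ 0.6173
θ = arccos(0.6173) ≈ 51.88°

51.88°


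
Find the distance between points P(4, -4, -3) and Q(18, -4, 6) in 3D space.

d = √[(x₂-x₁)² + (y₂-y₁)² + (z₂-z₁)²]
  = √[14² + 0² + 9²]
  = √[196 + 0 + 81]
  = √277
  ≈ 16.64

16.64


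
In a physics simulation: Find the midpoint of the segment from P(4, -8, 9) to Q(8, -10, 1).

M = ((x₁+x₂)/2, (y₁+y₂)/2, (z₁+z₂)/2)
  = ((4 + 8)/2, (-8 - 10)/2, (9 + 1)/2)
  = (12/2, -18/2, 10/2)
  = (6, -9, 5)

(6, -9, 5)


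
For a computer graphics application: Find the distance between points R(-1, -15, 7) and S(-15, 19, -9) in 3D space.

d = √[(x₂-x₁)² + (y₂-y₁)² + (z₂-z₁)²]
  = √[(-14)² + 34² + (-16)²]
  = √[196 + 1156 + 256]
  = √1608
  ≈ 40.1

40.1


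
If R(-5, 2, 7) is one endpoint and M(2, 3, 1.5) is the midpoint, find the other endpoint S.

S = 2M - R
  = (2·2 - (-5), 2·3 - 2, 2·1.5 - 7)
  = (4 + 5, 6 - 2, 3 - 7)
  = (9, 4, -4)

(9, 4, -4)


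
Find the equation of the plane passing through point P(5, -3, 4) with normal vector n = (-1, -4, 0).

The plane through P with normal n = (a, b, c) satisfies n·(r - P) = 0,
i.e. ax + by + cz = a·x₀ + b·y₀ + c·z₀.
d = (-1)·5 + (-4)·(-3) + 0·4
  = -5 + 12 + 0
  = 7
Equation: -x - 4y = 7

-x - 4y = 7


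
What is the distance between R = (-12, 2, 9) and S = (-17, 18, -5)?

d = √[(x₂-x₁)² + (y₂-y₁)² + (z₂-z₁)²]
  = √[(-5)² + 16² + (-14)²]
  = √[25 + 256 + 196]
  = √477
  ≈ 21.84

21.84


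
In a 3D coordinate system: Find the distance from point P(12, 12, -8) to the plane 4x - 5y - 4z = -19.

distance = |a·x₀ + b·y₀ + c·z₀ - d| / √(a² + b² + c²)
  = |4·12 + (-5)·12 + (-4)·(-8) - (-19)| / √(4² + (-5)² + (-4)²)
  = |48 - 60 + 32 + 19| / √(16 + 25 + 16)
  = |39| / √57
  = 39 / 7.55
  ≈ 5.166

5.166


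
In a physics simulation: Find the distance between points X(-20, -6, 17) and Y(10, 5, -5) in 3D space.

d = √[(x₂-x₁)² + (y₂-y₁)² + (z₂-z₁)²]
  = √[30² + 11² + (-22)²]
  = √[900 + 121 + 484]
  = √1505
  ≈ 38.79

38.79


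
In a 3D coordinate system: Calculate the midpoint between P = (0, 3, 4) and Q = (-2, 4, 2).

M = ((x₁+x₂)/2, (y₁+y₂)/2, (z₁+z₂)/2)
  = ((0 - 2)/2, (3 + 4)/2, (4 + 2)/2)
  = (-2/2, 7/2, 6/2)
  = (-1, 3.5, 3)

(-1, 3.5, 3)


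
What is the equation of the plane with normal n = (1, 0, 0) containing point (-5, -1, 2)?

The plane through P with normal n = (a, b, c) satisfies n·(r - P) = 0,
i.e. ax + by + cz = a·x₀ + b·y₀ + c·z₀.
d = 1·(-5) + 0·(-1) + 0·2
  = -5 + 0 + 0
  = -5
Equation: x = -5

x = -5


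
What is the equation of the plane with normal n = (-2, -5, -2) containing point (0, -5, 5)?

The plane through P with normal n = (a, b, c) satisfies n·(r - P) = 0,
i.e. ax + by + cz = a·x₀ + b·y₀ + c·z₀.
d = (-2)·0 + (-5)·(-5) + (-2)·5
  = 0 + 25 - 10
  = 15
Equation: -2x - 5y - 2z = 15

-2x - 5y - 2z = 15


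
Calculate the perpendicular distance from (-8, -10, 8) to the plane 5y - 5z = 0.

distance = |a·x₀ + b·y₀ + c·z₀ - d| / √(a² + b² + c²)
  = |0·(-8) + 5·(-10) + (-5)·8 - 0| / √(0² + 5² + (-5)²)
  = |0 - 50 - 40 + 0| / √(0 + 25 + 25)
  = |-90| / √50
  = 90 / 7.071
  ≈ 12.73

12.73


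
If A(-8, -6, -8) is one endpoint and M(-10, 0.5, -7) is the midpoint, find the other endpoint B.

B = 2M - A
  = (2·(-10) - (-8), 2·0.5 - (-6), 2·(-7) - (-8))
  = (-20 + 8, 1 + 6, -14 + 8)
  = (-12, 7, -6)

(-12, 7, -6)


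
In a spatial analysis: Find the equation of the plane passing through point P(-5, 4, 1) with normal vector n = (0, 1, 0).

The plane through P with normal n = (a, b, c) satisfies n·(r - P) = 0,
i.e. ax + by + cz = a·x₀ + b·y₀ + c·z₀.
d = 0·(-5) + 1·4 + 0·1
  = 0 + 4 + 0
  = 4
Equation: y = 4

y = 4


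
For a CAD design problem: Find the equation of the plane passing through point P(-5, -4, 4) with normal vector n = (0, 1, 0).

The plane through P with normal n = (a, b, c) satisfies n·(r - P) = 0,
i.e. ax + by + cz = a·x₀ + b·y₀ + c·z₀.
d = 0·(-5) + 1·(-4) + 0·4
  = 0 - 4 + 0
  = -4
Equation: y = -4

y = -4


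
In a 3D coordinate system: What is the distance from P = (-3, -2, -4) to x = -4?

distance = |a·x₀ + b·y₀ + c·z₀ - d| / √(a² + b² + c²)
  = |1·(-3) + 0·(-2) + 0·(-4) - (-4)| / √(1² + 0² + 0²)
  = |-3 + 0 + 0 + 4| / √(1 + 0 + 0)
  = |1| / √1
  = 1 / 1
  ≈ 1

1


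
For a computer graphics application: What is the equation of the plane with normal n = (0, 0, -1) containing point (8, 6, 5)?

The plane through P with normal n = (a, b, c) satisfies n·(r - P) = 0,
i.e. ax + by + cz = a·x₀ + b·y₀ + c·z₀.
d = 0·8 + 0·6 + (-1)·5
  = 0 + 0 - 5
  = -5
Equation: -z = -5

-z = -5


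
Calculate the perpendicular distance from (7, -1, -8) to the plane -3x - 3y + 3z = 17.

distance = |a·x₀ + b·y₀ + c·z₀ - d| / √(a² + b² + c²)
  = |(-3)·7 + (-3)·(-1) + 3·(-8) - 17| / √((-3)² + (-3)² + 3²)
  = |-21 + 3 - 24 - 17| / √(9 + 9 + 9)
  = |-59| / √27
  = 59 / 5.196
  ≈ 11.35

11.35


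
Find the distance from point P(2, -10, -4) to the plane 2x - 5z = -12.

distance = |a·x₀ + b·y₀ + c·z₀ - d| / √(a² + b² + c²)
  = |2·2 + 0·(-10) + (-5)·(-4) - (-12)| / √(2² + 0² + (-5)²)
  = |4 + 0 + 20 + 12| / √(4 + 0 + 25)
  = |36| / √29
  = 36 / 5.385
  ≈ 6.685

6.685


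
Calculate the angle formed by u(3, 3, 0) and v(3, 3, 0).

u·v = 3·3 + 3·3 + 0·0 = 9 + 9 + 0 = 18
|u| = √(3² + 3² + 0²) = √18 ≈ 4.243
|v| = √(3² + 3² + 0²) = √18 ≈ 4.243
cos θ = (u·v)/(|u||v|) = 18/(4.243·4.243) ≈ 1
θ = arccos(1) ≈ 0°

0°


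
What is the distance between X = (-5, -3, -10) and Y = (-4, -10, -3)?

d = √[(x₂-x₁)² + (y₂-y₁)² + (z₂-z₁)²]
  = √[1² + (-7)² + 7²]
  = √[1 + 49 + 49]
  = √99
  ≈ 9.95

9.95


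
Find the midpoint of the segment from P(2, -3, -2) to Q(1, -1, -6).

M = ((x₁+x₂)/2, (y₁+y₂)/2, (z₁+z₂)/2)
  = ((2 + 1)/2, (-3 - 1)/2, (-2 - 6)/2)
  = (3/2, -4/2, -8/2)
  = (1.5, -2, -4)

(1.5, -2, -4)


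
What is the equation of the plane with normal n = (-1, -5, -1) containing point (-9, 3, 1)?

The plane through P with normal n = (a, b, c) satisfies n·(r - P) = 0,
i.e. ax + by + cz = a·x₀ + b·y₀ + c·z₀.
d = (-1)·(-9) + (-5)·3 + (-1)·1
  = 9 - 15 - 1
  = -7
Equation: -x - 5y - z = -7

-x - 5y - z = -7


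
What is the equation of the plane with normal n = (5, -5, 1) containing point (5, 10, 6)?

The plane through P with normal n = (a, b, c) satisfies n·(r - P) = 0,
i.e. ax + by + cz = a·x₀ + b·y₀ + c·z₀.
d = 5·5 + (-5)·10 + 1·6
  = 25 - 50 + 6
  = -19
Equation: 5x - 5y + z = -19

5x - 5y + z = -19


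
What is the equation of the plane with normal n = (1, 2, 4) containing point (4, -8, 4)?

The plane through P with normal n = (a, b, c) satisfies n·(r - P) = 0,
i.e. ax + by + cz = a·x₀ + b·y₀ + c·z₀.
d = 1·4 + 2·(-8) + 4·4
  = 4 - 16 + 16
  = 4
Equation: x + 2y + 4z = 4

x + 2y + 4z = 4


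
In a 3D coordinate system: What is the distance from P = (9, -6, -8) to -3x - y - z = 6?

distance = |a·x₀ + b·y₀ + c·z₀ - d| / √(a² + b² + c²)
  = |(-3)·9 + (-1)·(-6) + (-1)·(-8) - 6| / √((-3)² + (-1)² + (-1)²)
  = |-27 + 6 + 8 - 6| / √(9 + 1 + 1)
  = |-19| / √11
  = 19 / 3.317
  ≈ 5.729

5.729


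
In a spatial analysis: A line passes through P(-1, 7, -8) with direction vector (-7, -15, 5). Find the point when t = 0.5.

P(t) = P + t·d
  = (-1 + (-7)·0.5, 7 + (-15)·0.5, -8 + 5·0.5)
  = (-1 - 3.5, 7 - 7.5, -8 + 2.5)
  = (-4.5, -0.5, -5.5)

(-4.5, -0.5, -5.5)


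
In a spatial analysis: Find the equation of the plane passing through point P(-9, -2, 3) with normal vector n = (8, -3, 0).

The plane through P with normal n = (a, b, c) satisfies n·(r - P) = 0,
i.e. ax + by + cz = a·x₀ + b·y₀ + c·z₀.
d = 8·(-9) + (-3)·(-2) + 0·3
  = -72 + 6 + 0
  = -66
Equation: 8x - 3y = -66

8x - 3y = -66


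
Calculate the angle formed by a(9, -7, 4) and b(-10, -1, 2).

a·b = 9·(-10) + (-7)·(-1) + 4·2 = -90 + 7 + 8 = -75
|a| = √(9² + (-7)² + 4²) = √146 ≈ 12.08
|b| = √((-10)² + (-1)² + 2²) = √105 ≈ 10.25
cos θ = (a·b)/(|a||b|) = -75/(12.08·10.25) ≈ -0.6057
θ = arccos(-0.6057) ≈ 127.3°

127.3°


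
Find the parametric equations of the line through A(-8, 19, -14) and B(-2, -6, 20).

Direction vector d = B - A = (-2 + 8, -6 - 19, 20 + 14) = (6, -25, 34)
Parametric form r = A + t·d:
x = -8 + 6t, y = 19 - 25t, z = -14 + 34t

x = -8 + 6t, y = 19 - 25t, z = -14 + 34t


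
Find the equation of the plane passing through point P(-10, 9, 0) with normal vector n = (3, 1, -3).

The plane through P with normal n = (a, b, c) satisfies n·(r - P) = 0,
i.e. ax + by + cz = a·x₀ + b·y₀ + c·z₀.
d = 3·(-10) + 1·9 + (-3)·0
  = -30 + 9 + 0
  = -21
Equation: 3x + y - 3z = -21

3x + y - 3z = -21


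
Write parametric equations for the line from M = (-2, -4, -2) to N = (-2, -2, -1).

Direction vector d = N - M = (-2 + 2, -2 + 4, -1 + 2) = (0, 2, 1)
Parametric form r = M + t·d:
x = -2, y = -4 + 2t, z = -2 + t

x = -2, y = -4 + 2t, z = -2 + t


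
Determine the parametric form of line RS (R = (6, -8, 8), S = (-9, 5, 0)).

Direction vector d = S - R = (-9 - 6, 5 + 8, 0 - 8) = (-15, 13, -8)
Parametric form r = R + t·d:
x = 6 - 15t, y = -8 + 13t, z = 8 - 8t

x = 6 - 15t, y = -8 + 13t, z = 8 - 8t


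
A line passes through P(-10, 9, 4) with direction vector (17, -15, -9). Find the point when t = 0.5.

P(t) = P + t·d
  = (-10 + 17·0.5, 9 + (-15)·0.5, 4 + (-9)·0.5)
  = (-10 + 8.5, 9 - 7.5, 4 - 4.5)
  = (-1.5, 1.5, -0.5)

(-1.5, 1.5, -0.5)


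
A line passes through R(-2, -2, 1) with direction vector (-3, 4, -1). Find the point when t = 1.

P(t) = R + t·d
  = (-2 + (-3)·1, -2 + 4·1, 1 + (-1)·1)
  = (-2 - 3, -2 + 4, 1 - 1)
  = (-5, 2, 0)

(-5, 2, 0)


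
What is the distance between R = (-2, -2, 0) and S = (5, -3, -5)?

d = √[(x₂-x₁)² + (y₂-y₁)² + (z₂-z₁)²]
  = √[7² + (-1)² + (-5)²]
  = √[49 + 1 + 25]
  = √75
  ≈ 8.66

8.66


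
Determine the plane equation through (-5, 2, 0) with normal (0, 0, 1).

The plane through P with normal n = (a, b, c) satisfies n·(r - P) = 0,
i.e. ax + by + cz = a·x₀ + b·y₀ + c·z₀.
d = 0·(-5) + 0·2 + 1·0
  = 0 + 0 + 0
  = 0
Equation: z = 0

z = 0


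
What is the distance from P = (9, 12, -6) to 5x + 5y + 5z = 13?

distance = |a·x₀ + b·y₀ + c·z₀ - d| / √(a² + b² + c²)
  = |5·9 + 5·12 + 5·(-6) - 13| / √(5² + 5² + 5²)
  = |45 + 60 - 30 - 13| / √(25 + 25 + 25)
  = |62| / √75
  = 62 / 8.66
  ≈ 7.159

7.159


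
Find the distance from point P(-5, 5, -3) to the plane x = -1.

distance = |a·x₀ + b·y₀ + c·z₀ - d| / √(a² + b² + c²)
  = |1·(-5) + 0·5 + 0·(-3) - (-1)| / √(1² + 0² + 0²)
  = |-5 + 0 + 0 + 1| / √(1 + 0 + 0)
  = |-4| / √1
  = 4 / 1
  ≈ 4

4


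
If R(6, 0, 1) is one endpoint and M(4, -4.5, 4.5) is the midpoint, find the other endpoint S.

S = 2M - R
  = (2·4 - 6, 2·(-4.5) - 0, 2·4.5 - 1)
  = (8 - 6, -9 + 0, 9 - 1)
  = (2, -9, 8)

(2, -9, 8)


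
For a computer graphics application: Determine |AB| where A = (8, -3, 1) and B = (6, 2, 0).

d = √[(x₂-x₁)² + (y₂-y₁)² + (z₂-z₁)²]
  = √[(-2)² + 5² + (-1)²]
  = √[4 + 25 + 1]
  = √30
  ≈ 5.477

5.477


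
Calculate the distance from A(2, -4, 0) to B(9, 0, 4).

d = √[(x₂-x₁)² + (y₂-y₁)² + (z₂-z₁)²]
  = √[7² + 4² + 4²]
  = √[49 + 16 + 16]
  = √81
  ≈ 9

9


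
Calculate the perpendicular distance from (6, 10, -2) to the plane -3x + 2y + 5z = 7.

distance = |a·x₀ + b·y₀ + c·z₀ - d| / √(a² + b² + c²)
  = |(-3)·6 + 2·10 + 5·(-2) - 7| / √((-3)² + 2² + 5²)
  = |-18 + 20 - 10 - 7| / √(9 + 4 + 25)
  = |-15| / √38
  = 15 / 6.164
  ≈ 2.433

2.433


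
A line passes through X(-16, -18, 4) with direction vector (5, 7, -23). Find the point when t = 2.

P(t) = X + t·d
  = (-16 + 5·2, -18 + 7·2, 4 + (-23)·2)
  = (-16 + 10, -18 + 14, 4 - 46)
  = (-6, -4, -42)

(-6, -4, -42)


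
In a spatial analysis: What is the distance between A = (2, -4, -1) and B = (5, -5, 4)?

d = √[(x₂-x₁)² + (y₂-y₁)² + (z₂-z₁)²]
  = √[3² + (-1)² + 5²]
  = √[9 + 1 + 25]
  = √35
  ≈ 5.916

5.916


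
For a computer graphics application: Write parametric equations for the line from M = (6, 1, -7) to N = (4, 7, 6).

Direction vector d = N - M = (4 - 6, 7 - 1, 6 + 7) = (-2, 6, 13)
Parametric form r = M + t·d:
x = 6 - 2t, y = 1 + 6t, z = -7 + 13t

x = 6 - 2t, y = 1 + 6t, z = -7 + 13t


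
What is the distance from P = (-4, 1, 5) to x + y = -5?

distance = |a·x₀ + b·y₀ + c·z₀ - d| / √(a² + b² + c²)
  = |1·(-4) + 1·1 + 0·5 - (-5)| / √(1² + 1² + 0²)
  = |-4 + 1 + 0 + 5| / √(1 + 1 + 0)
  = |2| / √2
  = 2 / 1.414
  ≈ 1.414

1.414


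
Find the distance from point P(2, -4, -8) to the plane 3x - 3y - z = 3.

distance = |a·x₀ + b·y₀ + c·z₀ - d| / √(a² + b² + c²)
  = |3·2 + (-3)·(-4) + (-1)·(-8) - 3| / √(3² + (-3)² + (-1)²)
  = |6 + 12 + 8 - 3| / √(9 + 9 + 1)
  = |23| / √19
  = 23 / 4.359
  ≈ 5.277

5.277


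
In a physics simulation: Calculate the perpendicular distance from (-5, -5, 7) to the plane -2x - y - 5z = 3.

distance = |a·x₀ + b·y₀ + c·z₀ - d| / √(a² + b² + c²)
  = |(-2)·(-5) + (-1)·(-5) + (-5)·7 - 3| / √((-2)² + (-1)² + (-5)²)
  = |10 + 5 - 35 - 3| / √(4 + 1 + 25)
  = |-23| / √30
  = 23 / 5.477
  ≈ 4.199

4.199


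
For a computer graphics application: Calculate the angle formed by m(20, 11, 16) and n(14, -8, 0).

m·n = 20·14 + 11·(-8) + 16·0 = 280 - 88 + 0 = 192
|m| = √(20² + 11² + 16²) = √777 ≈ 27.87
|n| = √(14² + (-8)² + 0²) = √260 ≈ 16.12
cos θ = (m·n)/(|m||n|) = 192/(27.87·16.12) ≈ 0.4272
θ = arccos(0.4272) ≈ 64.71°

64.71°


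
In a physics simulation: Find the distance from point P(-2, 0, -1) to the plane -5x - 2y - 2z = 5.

distance = |a·x₀ + b·y₀ + c·z₀ - d| / √(a² + b² + c²)
  = |(-5)·(-2) + (-2)·0 + (-2)·(-1) - 5| / √((-5)² + (-2)² + (-2)²)
  = |10 + 0 + 2 - 5| / √(25 + 4 + 4)
  = |7| / √33
  = 7 / 5.745
  ≈ 1.219

1.219


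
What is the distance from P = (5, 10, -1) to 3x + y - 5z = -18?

distance = |a·x₀ + b·y₀ + c·z₀ - d| / √(a² + b² + c²)
  = |3·5 + 1·10 + (-5)·(-1) - (-18)| / √(3² + 1² + (-5)²)
  = |15 + 10 + 5 + 18| / √(9 + 1 + 25)
  = |48| / √35
  = 48 / 5.916
  ≈ 8.113

8.113


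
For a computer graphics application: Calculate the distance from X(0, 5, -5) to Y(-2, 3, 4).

d = √[(x₂-x₁)² + (y₂-y₁)² + (z₂-z₁)²]
  = √[(-2)² + (-2)² + 9²]
  = √[4 + 4 + 81]
  = √89
  ≈ 9.434

9.434


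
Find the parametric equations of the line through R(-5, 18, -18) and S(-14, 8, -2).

Direction vector d = S - R = (-14 + 5, 8 - 18, -2 + 18) = (-9, -10, 16)
Parametric form r = R + t·d:
x = -5 - 9t, y = 18 - 10t, z = -18 + 16t

x = -5 - 9t, y = 18 - 10t, z = -18 + 16t


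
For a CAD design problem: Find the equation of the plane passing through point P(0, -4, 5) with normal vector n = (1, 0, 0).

The plane through P with normal n = (a, b, c) satisfies n·(r - P) = 0,
i.e. ax + by + cz = a·x₀ + b·y₀ + c·z₀.
d = 1·0 + 0·(-4) + 0·5
  = 0 + 0 + 0
  = 0
Equation: x = 0

x = 0


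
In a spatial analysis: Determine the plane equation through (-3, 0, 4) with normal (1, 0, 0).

The plane through P with normal n = (a, b, c) satisfies n·(r - P) = 0,
i.e. ax + by + cz = a·x₀ + b·y₀ + c·z₀.
d = 1·(-3) + 0·0 + 0·4
  = -3 + 0 + 0
  = -3
Equation: x = -3

x = -3


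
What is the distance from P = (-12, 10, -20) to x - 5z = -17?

distance = |a·x₀ + b·y₀ + c·z₀ - d| / √(a² + b² + c²)
  = |1·(-12) + 0·10 + (-5)·(-20) - (-17)| / √(1² + 0² + (-5)²)
  = |-12 + 0 + 100 + 17| / √(1 + 0 + 25)
  = |105| / √26
  = 105 / 5.099
  ≈ 20.59

20.59


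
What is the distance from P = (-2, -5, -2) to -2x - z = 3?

distance = |a·x₀ + b·y₀ + c·z₀ - d| / √(a² + b² + c²)
  = |(-2)·(-2) + 0·(-5) + (-1)·(-2) - 3| / √((-2)² + 0² + (-1)²)
  = |4 + 0 + 2 - 3| / √(4 + 0 + 1)
  = |3| / √5
  = 3 / 2.236
  ≈ 1.342

1.342


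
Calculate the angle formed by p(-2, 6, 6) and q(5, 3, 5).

p·q = (-2)·5 + 6·3 + 6·5 = -10 + 18 + 30 = 38
|p| = √((-2)² + 6² + 6²) = √76 ≈ 8.718
|q| = √(5² + 3² + 5²) = √59 ≈ 7.681
cos θ = (p·q)/(|p||q|) = 38/(8.718·7.681) ≈ 0.5675
θ = arccos(0.5675) ≈ 55.43°

55.43°


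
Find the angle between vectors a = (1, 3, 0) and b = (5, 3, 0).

a·b = 1·5 + 3·3 + 0·0 = 5 + 9 + 0 = 14
|a| = √(1² + 3² + 0²) = √10 ≈ 3.162
|b| = √(5² + 3² + 0²) = √34 ≈ 5.831
cos θ = (a·b)/(|a||b|) = 14/(3.162·5.831) ≈ 0.7593
θ = arccos(0.7593) ≈ 40.6°

40.6°


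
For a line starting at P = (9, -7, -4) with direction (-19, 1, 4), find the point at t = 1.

P(t) = P + t·d
  = (9 + (-19)·1, -7 + 1·1, -4 + 4·1)
  = (9 - 19, -7 + 1, -4 + 4)
  = (-10, -6, 0)

(-10, -6, 0)


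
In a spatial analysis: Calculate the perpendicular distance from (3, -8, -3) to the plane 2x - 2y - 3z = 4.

distance = |a·x₀ + b·y₀ + c·z₀ - d| / √(a² + b² + c²)
  = |2·3 + (-2)·(-8) + (-3)·(-3) - 4| / √(2² + (-2)² + (-3)²)
  = |6 + 16 + 9 - 4| / √(4 + 4 + 9)
  = |27| / √17
  = 27 / 4.123
  ≈ 6.548

6.548


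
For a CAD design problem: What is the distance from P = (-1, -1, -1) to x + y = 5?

distance = |a·x₀ + b·y₀ + c·z₀ - d| / √(a² + b² + c²)
  = |1·(-1) + 1·(-1) + 0·(-1) - 5| / √(1² + 1² + 0²)
  = |-1 - 1 + 0 - 5| / √(1 + 1 + 0)
  = |-7| / √2
  = 7 / 1.414
  ≈ 4.95

4.95


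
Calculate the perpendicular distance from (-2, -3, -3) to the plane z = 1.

distance = |a·x₀ + b·y₀ + c·z₀ - d| / √(a² + b² + c²)
  = |0·(-2) + 0·(-3) + 1·(-3) - 1| / √(0² + 0² + 1²)
  = |0 + 0 - 3 - 1| / √(0 + 0 + 1)
  = |-4| / √1
  = 4 / 1
  ≈ 4

4


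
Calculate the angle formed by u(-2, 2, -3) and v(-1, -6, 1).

u·v = (-2)·(-1) + 2·(-6) + (-3)·1 = 2 - 12 - 3 = -13
|u| = √((-2)² + 2² + (-3)²) = √17 ≈ 4.123
|v| = √((-1)² + (-6)² + 1²) = √38 ≈ 6.164
cos θ = (u·v)/(|u||v|) = -13/(4.123·6.164) ≈ -0.5115
θ = arccos(-0.5115) ≈ 120.8°

120.8°


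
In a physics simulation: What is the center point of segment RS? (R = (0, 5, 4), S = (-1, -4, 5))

M = ((x₁+x₂)/2, (y₁+y₂)/2, (z₁+z₂)/2)
  = ((0 - 1)/2, (5 - 4)/2, (4 + 5)/2)
  = (-1/2, 1/2, 9/2)
  = (-0.5, 0.5, 4.5)

(-0.5, 0.5, 4.5)


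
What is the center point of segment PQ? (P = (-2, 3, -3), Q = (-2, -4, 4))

M = ((x₁+x₂)/2, (y₁+y₂)/2, (z₁+z₂)/2)
  = ((-2 - 2)/2, (3 - 4)/2, (-3 + 4)/2)
  = (-4/2, -1/2, 1/2)
  = (-2, -0.5, 0.5)

(-2, -0.5, 0.5)


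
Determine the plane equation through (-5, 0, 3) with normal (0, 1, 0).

The plane through P with normal n = (a, b, c) satisfies n·(r - P) = 0,
i.e. ax + by + cz = a·x₀ + b·y₀ + c·z₀.
d = 0·(-5) + 1·0 + 0·3
  = 0 + 0 + 0
  = 0
Equation: y = 0

y = 0


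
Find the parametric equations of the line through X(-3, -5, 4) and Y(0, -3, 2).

Direction vector d = Y - X = (0 + 3, -3 + 5, 2 - 4) = (3, 2, -2)
Parametric form r = X + t·d:
x = -3 + 3t, y = -5 + 2t, z = 4 - 2t

x = -3 + 3t, y = -5 + 2t, z = 4 - 2t


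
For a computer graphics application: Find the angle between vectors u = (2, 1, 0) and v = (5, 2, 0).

u·v = 2·5 + 1·2 + 0·0 = 10 + 2 + 0 = 12
|u| = √(2² + 1² + 0²) = √5 ≈ 2.236
|v| = √(5² + 2² + 0²) = √29 ≈ 5.385
cos θ = (u·v)/(|u||v|) = 12/(2.236·5.385) ≈ 0.9965
θ = arccos(0.9965) ≈ 4.764°

4.764°


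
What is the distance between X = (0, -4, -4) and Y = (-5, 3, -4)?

d = √[(x₂-x₁)² + (y₂-y₁)² + (z₂-z₁)²]
  = √[(-5)² + 7² + 0²]
  = √[25 + 49 + 0]
  = √74
  ≈ 8.602

8.602


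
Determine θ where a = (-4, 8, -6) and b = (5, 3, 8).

a·b = (-4)·5 + 8·3 + (-6)·8 = -20 + 24 - 48 = -44
|a| = √((-4)² + 8² + (-6)²) = √116 ≈ 10.77
|b| = √(5² + 3² + 8²) = √98 ≈ 9.899
cos θ = (a·b)/(|a||b|) = -44/(10.77·9.899) ≈ -0.4127
θ = arccos(-0.4127) ≈ 114.4°

114.4°


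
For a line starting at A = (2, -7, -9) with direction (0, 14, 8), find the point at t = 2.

P(t) = A + t·d
  = (2 + 0·2, -7 + 14·2, -9 + 8·2)
  = (2 + 0, -7 + 28, -9 + 16)
  = (2, 21, 7)

(2, 21, 7)


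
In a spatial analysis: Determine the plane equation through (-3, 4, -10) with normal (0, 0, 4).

The plane through P with normal n = (a, b, c) satisfies n·(r - P) = 0,
i.e. ax + by + cz = a·x₀ + b·y₀ + c·z₀.
d = 0·(-3) + 0·4 + 4·(-10)
  = 0 + 0 - 40
  = -40
Equation: 4z = -40

4z = -40


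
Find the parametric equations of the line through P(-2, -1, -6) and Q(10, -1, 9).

Direction vector d = Q - P = (10 + 2, -1 + 1, 9 + 6) = (12, 0, 15)
Parametric form r = P + t·d:
x = -2 + 12t, y = -1, z = -6 + 15t

x = -2 + 12t, y = -1, z = -6 + 15t


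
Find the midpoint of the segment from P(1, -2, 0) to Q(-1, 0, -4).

M = ((x₁+x₂)/2, (y₁+y₂)/2, (z₁+z₂)/2)
  = ((1 - 1)/2, (-2 + 0)/2, (0 - 4)/2)
  = (0/2, -2/2, -4/2)
  = (0, -1, -2)

(0, -1, -2)


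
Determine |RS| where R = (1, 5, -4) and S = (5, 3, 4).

d = √[(x₂-x₁)² + (y₂-y₁)² + (z₂-z₁)²]
  = √[4² + (-2)² + 8²]
  = √[16 + 4 + 64]
  = √84
  ≈ 9.165

9.165


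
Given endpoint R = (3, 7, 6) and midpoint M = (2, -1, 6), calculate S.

S = 2M - R
  = (2·2 - 3, 2·(-1) - 7, 2·6 - 6)
  = (4 - 3, -2 - 7, 12 - 6)
  = (1, -9, 6)

(1, -9, 6)


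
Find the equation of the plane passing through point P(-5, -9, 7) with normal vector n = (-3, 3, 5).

The plane through P with normal n = (a, b, c) satisfies n·(r - P) = 0,
i.e. ax + by + cz = a·x₀ + b·y₀ + c·z₀.
d = (-3)·(-5) + 3·(-9) + 5·7
  = 15 - 27 + 35
  = 23
Equation: -3x + 3y + 5z = 23

-3x + 3y + 5z = 23


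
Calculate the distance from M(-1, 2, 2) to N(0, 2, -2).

d = √[(x₂-x₁)² + (y₂-y₁)² + (z₂-z₁)²]
  = √[1² + 0² + (-4)²]
  = √[1 + 0 + 16]
  = √17
  ≈ 4.123

4.123


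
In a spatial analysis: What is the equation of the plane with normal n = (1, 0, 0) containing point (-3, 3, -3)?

The plane through P with normal n = (a, b, c) satisfies n·(r - P) = 0,
i.e. ax + by + cz = a·x₀ + b·y₀ + c·z₀.
d = 1·(-3) + 0·3 + 0·(-3)
  = -3 + 0 + 0
  = -3
Equation: x = -3

x = -3


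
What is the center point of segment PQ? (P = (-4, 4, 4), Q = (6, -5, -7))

M = ((x₁+x₂)/2, (y₁+y₂)/2, (z₁+z₂)/2)
  = ((-4 + 6)/2, (4 - 5)/2, (4 - 7)/2)
  = (2/2, -1/2, -3/2)
  = (1, -0.5, -1.5)

(1, -0.5, -1.5)


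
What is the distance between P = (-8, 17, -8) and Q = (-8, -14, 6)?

d = √[(x₂-x₁)² + (y₂-y₁)² + (z₂-z₁)²]
  = √[0² + (-31)² + 14²]
  = √[0 + 961 + 196]
  = √1157
  ≈ 34.01

34.01


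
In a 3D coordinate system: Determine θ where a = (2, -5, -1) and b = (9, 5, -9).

a·b = 2·9 + (-5)·5 + (-1)·(-9) = 18 - 25 + 9 = 2
|a| = √(2² + (-5)² + (-1)²) = √30 ≈ 5.477
|b| = √(9² + 5² + (-9)²) = √187 ≈ 13.67
cos θ = (a·b)/(|a||b|) = 2/(5.477·13.67) ≈ 0.0267
θ = arccos(0.0267) ≈ 88.47°

88.47°


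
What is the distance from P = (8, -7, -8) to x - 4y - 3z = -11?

distance = |a·x₀ + b·y₀ + c·z₀ - d| / √(a² + b² + c²)
  = |1·8 + (-4)·(-7) + (-3)·(-8) - (-11)| / √(1² + (-4)² + (-3)²)
  = |8 + 28 + 24 + 11| / √(1 + 16 + 9)
  = |71| / √26
  = 71 / 5.099
  ≈ 13.92

13.92


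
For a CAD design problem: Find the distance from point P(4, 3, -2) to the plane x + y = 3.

distance = |a·x₀ + b·y₀ + c·z₀ - d| / √(a² + b² + c²)
  = |1·4 + 1·3 + 0·(-2) - 3| / √(1² + 1² + 0²)
  = |4 + 3 + 0 - 3| / √(1 + 1 + 0)
  = |4| / √2
  = 4 / 1.414
  ≈ 2.828

2.828


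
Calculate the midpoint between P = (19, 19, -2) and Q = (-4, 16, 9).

M = ((x₁+x₂)/2, (y₁+y₂)/2, (z₁+z₂)/2)
  = ((19 - 4)/2, (19 + 16)/2, (-2 + 9)/2)
  = (15/2, 35/2, 7/2)
  = (7.5, 17.5, 3.5)

(7.5, 17.5, 3.5)


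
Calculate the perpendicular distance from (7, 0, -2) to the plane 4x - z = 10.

distance = |a·x₀ + b·y₀ + c·z₀ - d| / √(a² + b² + c²)
  = |4·7 + 0·0 + (-1)·(-2) - 10| / √(4² + 0² + (-1)²)
  = |28 + 0 + 2 - 10| / √(16 + 0 + 1)
  = |20| / √17
  = 20 / 4.123
  ≈ 4.851

4.851


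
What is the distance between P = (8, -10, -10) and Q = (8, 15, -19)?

d = √[(x₂-x₁)² + (y₂-y₁)² + (z₂-z₁)²]
  = √[0² + 25² + (-9)²]
  = √[0 + 625 + 81]
  = √706
  ≈ 26.57

26.57


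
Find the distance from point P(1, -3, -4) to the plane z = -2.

distance = |a·x₀ + b·y₀ + c·z₀ - d| / √(a² + b² + c²)
  = |0·1 + 0·(-3) + 1·(-4) - (-2)| / √(0² + 0² + 1²)
  = |0 + 0 - 4 + 2| / √(0 + 0 + 1)
  = |-2| / √1
  = 2 / 1
  ≈ 2

2


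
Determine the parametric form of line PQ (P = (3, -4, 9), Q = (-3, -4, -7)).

Direction vector d = Q - P = (-3 - 3, -4 + 4, -7 - 9) = (-6, 0, -16)
Parametric form r = P + t·d:
x = 3 - 6t, y = -4, z = 9 - 16t

x = 3 - 6t, y = -4, z = 9 - 16t


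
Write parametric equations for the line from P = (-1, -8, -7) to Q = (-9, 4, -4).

Direction vector d = Q - P = (-9 + 1, 4 + 8, -4 + 7) = (-8, 12, 3)
Parametric form r = P + t·d:
x = -1 - 8t, y = -8 + 12t, z = -7 + 3t

x = -1 - 8t, y = -8 + 12t, z = -7 + 3t
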